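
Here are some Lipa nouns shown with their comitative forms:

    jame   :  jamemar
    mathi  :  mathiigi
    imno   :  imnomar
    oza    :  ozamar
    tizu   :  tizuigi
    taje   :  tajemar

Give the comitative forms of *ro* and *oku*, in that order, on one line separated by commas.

The pattern is height harmony: -igi when the last vowel of the stem is a high vowel (*mathi*, *tizu*); -mar when the last vowel of the stem is a non-high vowel (*jame*, *imno*, *oza*, *taje*).
*ro*: last vowel = /o/, a non-high vowel → -mar → *romar*.
The last vowel of *oku* is /u/, which is a high vowel, so the suffix is -igi, giving *okuigi*.

romar, okuigi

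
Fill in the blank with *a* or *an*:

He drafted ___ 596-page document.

a

The indefinite article is chosen by the initial *sound* of the following word, not its spelling.
The number *596* is spoken "five hundred …", beginning with /faɪv/ — a consonant sound.
So the article is *a*: He drafted a 596-page document.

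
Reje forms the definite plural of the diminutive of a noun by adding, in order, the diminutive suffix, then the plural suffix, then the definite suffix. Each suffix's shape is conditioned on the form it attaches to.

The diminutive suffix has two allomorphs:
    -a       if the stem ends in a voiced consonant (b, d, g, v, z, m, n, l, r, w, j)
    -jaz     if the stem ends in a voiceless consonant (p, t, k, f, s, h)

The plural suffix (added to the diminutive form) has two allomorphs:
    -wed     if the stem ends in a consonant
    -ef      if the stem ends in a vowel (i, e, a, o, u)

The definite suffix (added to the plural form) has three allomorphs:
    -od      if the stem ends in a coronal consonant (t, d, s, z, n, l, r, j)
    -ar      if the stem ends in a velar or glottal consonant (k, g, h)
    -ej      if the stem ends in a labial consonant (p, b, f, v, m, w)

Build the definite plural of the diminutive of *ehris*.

ehrisjazwedod

*ehris* — final consonant /s/ (voiceless) → -jaz → *ehrisjaz*.
Since the final sound of the diminutive form *ehrisjaz* is /z/ (a consonant), it takes -wed, giving *ehrisjazwed*.
The final consonant of the plural form *ehrisjazwed* is /d/, which is coronal, so the definite suffix is -od, giving *ehrisjazwedod*.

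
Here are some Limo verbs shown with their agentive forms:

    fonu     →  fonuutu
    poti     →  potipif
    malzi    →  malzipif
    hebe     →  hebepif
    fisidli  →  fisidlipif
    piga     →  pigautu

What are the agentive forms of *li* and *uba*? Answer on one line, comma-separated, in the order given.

The alternation tracks the last vowel of the stem — -pif when the last vowel of the stem is a front vowel (*poti*, *malzi*, *hebe*, *fisidli*); -utu when the last vowel of the stem is a back vowel (*fonu*, *piga*).
*li*: last vowel = /i/, a front vowel → -pif → *lipif*.
*uba* — last vowel /a/ (a back vowel) → -utu → *ubautu*.

lipif, ubautu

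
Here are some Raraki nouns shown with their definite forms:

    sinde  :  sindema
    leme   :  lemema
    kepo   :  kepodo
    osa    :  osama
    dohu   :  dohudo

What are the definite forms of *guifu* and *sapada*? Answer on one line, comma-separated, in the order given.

guifudo, sapadama

The alternation tracks the last vowel of the stem — -do when the last vowel of the stem is a rounded vowel (*kepo*, *dohu*); -ma when the last vowel of the stem is an unrounded vowel (*sinde*, *leme*, *osa*).
The last vowel of *guifu* is /u/, which is a rounded vowel, so the suffix is -do, giving *guifudo*.
*sapada* — last vowel /a/ (an unrounded vowel) → -ma → *sapadama*.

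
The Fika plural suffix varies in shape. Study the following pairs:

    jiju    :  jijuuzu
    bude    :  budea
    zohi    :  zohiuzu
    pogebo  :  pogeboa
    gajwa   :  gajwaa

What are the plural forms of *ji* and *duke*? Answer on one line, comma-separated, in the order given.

Looking at the last vowel of each stem: -uzu when the last vowel of the stem is a high vowel (*jiju*, *zohi*); -a when the last vowel of the stem is a non-high vowel (*bude*, *pogebo*, *gajwa*).
*ji* — last vowel /i/ (a high vowel) → -uzu → *jiuzu*.
*duke* — last vowel /e/ (a non-high vowel) → -a → *dukea*.

jiuzu, dukea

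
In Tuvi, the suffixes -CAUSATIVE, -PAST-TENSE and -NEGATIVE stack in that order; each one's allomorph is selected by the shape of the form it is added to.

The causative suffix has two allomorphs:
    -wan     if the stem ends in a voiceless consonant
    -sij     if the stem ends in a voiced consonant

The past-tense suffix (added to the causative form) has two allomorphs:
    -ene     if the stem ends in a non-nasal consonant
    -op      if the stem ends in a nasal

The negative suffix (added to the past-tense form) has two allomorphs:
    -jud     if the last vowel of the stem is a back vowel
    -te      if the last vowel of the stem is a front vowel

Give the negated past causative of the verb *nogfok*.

nogfokwanopjud

*nogfok*: final consonant = /k/, voiceless → -wan → *nogfokwan*.
The final consonant of the causative form *nogfokwan* is /n/, which is a nasal, so the past-tense suffix is -op, giving *nogfokwanop*.
The last vowel of the past-tense form *nogfokwanop* is /o/, which is a back vowel, so the negative suffix is -jud, giving *nogfokwanopjud*.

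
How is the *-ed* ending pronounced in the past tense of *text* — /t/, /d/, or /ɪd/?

/ɪd/

The stem *text* ends in /t/ or /d/.
The -ed suffix is realized as /ɪd/ after /t, d/; as /t/ after other voiceless consonants; and as /d/ after other voiced sounds.
So -ed on *text* is pronounced /ɪd/.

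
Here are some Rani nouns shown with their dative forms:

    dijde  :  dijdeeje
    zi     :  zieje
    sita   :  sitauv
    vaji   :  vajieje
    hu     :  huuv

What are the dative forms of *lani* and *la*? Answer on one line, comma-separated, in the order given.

lanieje, lauv

The suffix is conditioned by the last vowel: -eje when the last vowel of the stem is a front vowel (*dijde*, *zi*, *vaji*); -uv when the last vowel of the stem is a back vowel (*sita*, *hu*).
Since the last vowel of *lani* is /i/ (a front vowel), it takes -eje, giving *lanieje*.
The last vowel of *la* is /a/, which is a back vowel, so the suffix is -uv, giving *lauv*.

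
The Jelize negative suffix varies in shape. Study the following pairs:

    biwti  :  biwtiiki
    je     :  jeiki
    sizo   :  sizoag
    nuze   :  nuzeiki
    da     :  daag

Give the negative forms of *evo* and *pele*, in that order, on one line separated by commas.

Looking at the last vowel of each stem: -iki when the last vowel of the stem is a front vowel (*biwti*, *je*, *nuze*); -ag when the last vowel of the stem is a back vowel (*sizo*, *da*).
Since the last vowel of *evo* is /o/ (a back vowel), it takes -ag, giving *evoag*.
The last vowel of *pele* is /e/, which is a front vowel, so the suffix is -iki, giving *peleiki*.

evoag, peleiki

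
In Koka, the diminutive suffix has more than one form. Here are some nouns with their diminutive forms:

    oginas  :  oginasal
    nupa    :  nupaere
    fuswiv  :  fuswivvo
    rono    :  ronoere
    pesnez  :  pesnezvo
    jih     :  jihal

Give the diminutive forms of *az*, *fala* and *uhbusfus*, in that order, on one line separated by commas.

Looking at the final sound of each stem: -al when the stem ends in a voiceless consonant (*oginas*, *jih*); -vo when the stem ends in a voiced consonant (*fuswiv*, *pesnez*); -ere when the stem ends in a vowel (*nupa*, *rono*).
*az*: final sound = /z/, a voiced consonant → -vo → *azvo*.
The final sound of *fala* is /a/, which is a vowel, so the suffix is -ere, giving *falaere*.
The final sound of *uhbusfus* is /s/, which is a voiceless consonant, so the suffix is -al, giving *uhbusfusal*.

azvo, falaere, uhbusfusal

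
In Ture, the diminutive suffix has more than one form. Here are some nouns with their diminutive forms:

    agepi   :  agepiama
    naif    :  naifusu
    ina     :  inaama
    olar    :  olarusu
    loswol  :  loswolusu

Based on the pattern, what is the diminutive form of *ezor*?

Looking at the final sound of each stem: -usu when the stem ends in a consonant (*naif*, *olar*, *loswol*); -ama when the stem ends in a vowel (*agepi*, *ina*).
*ezor*: final sound = /r/, a consonant → -usu → *ezorusu*.

ezorusu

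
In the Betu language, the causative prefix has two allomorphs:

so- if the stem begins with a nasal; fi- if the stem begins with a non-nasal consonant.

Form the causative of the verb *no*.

Since the first consonant of *no* is /n/ (a nasal), it takes so-, giving *sono*.

sono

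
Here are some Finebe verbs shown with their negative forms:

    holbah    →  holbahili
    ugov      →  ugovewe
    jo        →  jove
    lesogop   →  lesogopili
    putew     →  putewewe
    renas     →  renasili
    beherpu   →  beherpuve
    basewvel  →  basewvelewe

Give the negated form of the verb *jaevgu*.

The alternation tracks the final sound of the stem — -ili when the stem ends in a voiceless consonant (*holbah*, *lesogop*, *renas*); -ewe when the stem ends in a voiced consonant (*ugov*, *putew*, *basewvel*); -ve when the stem ends in a vowel (*jo*, *beherpu*).
*jaevgu* — final sound /u/ (a vowel) → -ve → *jaevguve*.

jaevguve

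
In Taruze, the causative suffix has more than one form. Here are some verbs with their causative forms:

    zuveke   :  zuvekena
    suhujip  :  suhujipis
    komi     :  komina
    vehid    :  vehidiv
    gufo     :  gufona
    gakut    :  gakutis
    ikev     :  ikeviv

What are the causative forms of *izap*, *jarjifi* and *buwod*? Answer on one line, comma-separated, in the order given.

izapis, jarjifina, buwodiv

The pattern is voicing of the final sound: -is when the stem ends in a voiceless consonant (*suhujip*, *gakut*); -iv when the stem ends in a voiced consonant (*vehid*, *ikev*); -na when the stem ends in a vowel (*zuveke*, *komi*, *gufo*).
*izap* — final sound /p/ (a voiceless consonant) → -is → *izapis*.
The final sound of *jarjifi* is /i/, which is a vowel, so the suffix is -na, giving *jarjifina*.
Since the final sound of *buwod* is /d/ (a voiced consonant), it takes -iv, giving *buwodiv*.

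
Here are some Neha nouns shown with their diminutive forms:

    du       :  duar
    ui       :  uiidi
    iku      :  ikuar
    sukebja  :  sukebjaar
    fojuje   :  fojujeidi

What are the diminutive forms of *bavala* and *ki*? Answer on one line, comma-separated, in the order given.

bavalaar, kiidi

The pattern is front/back vowel harmony: -idi when the last vowel of the stem is a front vowel (*ui*, *fojuje*); -ar when the last vowel of the stem is a back vowel (*du*, *iku*, *sukebja*).
Since the last vowel of *bavala* is /a/ (a back vowel), it takes -ar, giving *bavalaar*.
Since the last vowel of *ki* is /i/ (a front vowel), it takes -idi, giving *kiidi*.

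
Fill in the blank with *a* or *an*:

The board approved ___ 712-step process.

The indefinite article is chosen by the initial *sound* of the following word, not its spelling.
The number *712* is spoken "seven hundred …", beginning with /ˈsɛvən/ — a consonant sound.
So the article is *a*: The board approved a 712-step process.

a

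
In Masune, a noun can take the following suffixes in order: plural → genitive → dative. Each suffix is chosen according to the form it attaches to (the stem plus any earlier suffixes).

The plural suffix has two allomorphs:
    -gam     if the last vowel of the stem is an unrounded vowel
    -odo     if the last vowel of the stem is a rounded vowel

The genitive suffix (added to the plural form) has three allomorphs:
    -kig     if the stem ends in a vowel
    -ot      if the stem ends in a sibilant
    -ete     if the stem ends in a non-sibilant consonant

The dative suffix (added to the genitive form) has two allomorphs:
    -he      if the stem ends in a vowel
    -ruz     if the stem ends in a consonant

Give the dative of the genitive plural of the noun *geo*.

geoodokigruz

The last vowel of *geo* is /o/, which is a rounded vowel, so the plural suffix is -odo, giving *geoodo*.
Since the final sound of the plural form *geoodo* is /o/ (a vowel), it takes -kig, giving *geoodokig*.
The genitive form *geoodokig* — final sound /g/ (a consonant) → -ruz → *geoodokigruz*.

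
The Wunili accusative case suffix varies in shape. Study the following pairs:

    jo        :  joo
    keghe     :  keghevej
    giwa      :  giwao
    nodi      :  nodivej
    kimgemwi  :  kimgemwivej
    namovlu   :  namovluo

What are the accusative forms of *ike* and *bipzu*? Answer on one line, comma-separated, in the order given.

ikevej, bipzuo

The pattern is front/back vowel harmony: -vej when the last vowel of the stem is a front vowel (*keghe*, *nodi*, *kimgemwi*); -o when the last vowel of the stem is a back vowel (*jo*, *giwa*, *namovlu*).
*ike* — last vowel /e/ (a front vowel) → -vej → *ikevej*.
Since the last vowel of *bipzu* is /u/ (a back vowel), it takes -o, giving *bipzuo*.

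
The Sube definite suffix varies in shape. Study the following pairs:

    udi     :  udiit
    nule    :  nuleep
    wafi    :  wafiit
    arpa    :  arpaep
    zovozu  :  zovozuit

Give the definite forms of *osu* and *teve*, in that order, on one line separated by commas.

osuit, teveep

The suffix is conditioned by the last vowel: -it when the last vowel of the stem is a high vowel (*udi*, *wafi*, *zovozu*); -ep when the last vowel of the stem is a non-high vowel (*nule*, *arpa*).
*osu* — last vowel /u/ (a high vowel) → -it → *osuit*.
The last vowel of *teve* is /e/, which is a non-high vowel, so the suffix is -ep, giving *teveep*.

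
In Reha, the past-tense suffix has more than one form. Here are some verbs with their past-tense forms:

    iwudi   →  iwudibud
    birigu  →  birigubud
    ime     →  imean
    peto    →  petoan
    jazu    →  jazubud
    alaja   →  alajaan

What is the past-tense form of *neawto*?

neawtoan

The alternation tracks the last vowel of the stem — -bud when the last vowel of the stem is a high vowel (*iwudi*, *birigu*, *jazu*); -an when the last vowel of the stem is a non-high vowel (*ime*, *peto*, *alaja*).
*neawto* — last vowel /o/ (a non-high vowel) → -an → *neawtoan*.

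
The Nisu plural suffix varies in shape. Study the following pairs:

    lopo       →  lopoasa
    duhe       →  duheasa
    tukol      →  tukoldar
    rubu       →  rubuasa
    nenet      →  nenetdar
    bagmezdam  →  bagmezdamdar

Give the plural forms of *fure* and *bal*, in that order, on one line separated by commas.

fureasa, baldar

The pattern is consonant vs. vowel: -dar when the stem ends in a consonant (*tukol*, *nenet*, *bagmezdam*); -asa when the stem ends in a vowel (*lopo*, *duhe*, *rubu*).
The final sound of *fure* is /e/, which is a vowel, so the suffix is -asa, giving *fureasa*.
The final sound of *bal* is /l/, which is a consonant, so the suffix is -dar, giving *baldar*.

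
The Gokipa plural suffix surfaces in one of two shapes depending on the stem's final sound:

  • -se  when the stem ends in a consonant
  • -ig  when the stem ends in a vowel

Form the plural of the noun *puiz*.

puizse

*puiz* — final sound /z/ (a consonant) → -se → *puizse*.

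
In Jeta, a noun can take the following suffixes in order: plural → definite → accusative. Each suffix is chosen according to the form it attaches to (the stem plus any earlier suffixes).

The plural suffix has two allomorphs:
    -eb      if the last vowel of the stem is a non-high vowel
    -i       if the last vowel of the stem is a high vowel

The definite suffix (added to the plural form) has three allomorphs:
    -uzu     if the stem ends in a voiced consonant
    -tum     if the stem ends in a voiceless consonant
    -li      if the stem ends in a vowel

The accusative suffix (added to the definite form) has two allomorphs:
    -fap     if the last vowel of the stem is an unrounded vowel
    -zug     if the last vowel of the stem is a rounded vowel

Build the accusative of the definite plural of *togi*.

togiilifap

The last vowel of *togi* is /i/, which is a high vowel, so the plural suffix is -i, giving *togii*.
The plural form *togii*: final sound = /i/, a vowel → -li → *togiili*.
The definite form *togiili*: last vowel = /i/, an unrounded vowel → -fap → *togiilifap*.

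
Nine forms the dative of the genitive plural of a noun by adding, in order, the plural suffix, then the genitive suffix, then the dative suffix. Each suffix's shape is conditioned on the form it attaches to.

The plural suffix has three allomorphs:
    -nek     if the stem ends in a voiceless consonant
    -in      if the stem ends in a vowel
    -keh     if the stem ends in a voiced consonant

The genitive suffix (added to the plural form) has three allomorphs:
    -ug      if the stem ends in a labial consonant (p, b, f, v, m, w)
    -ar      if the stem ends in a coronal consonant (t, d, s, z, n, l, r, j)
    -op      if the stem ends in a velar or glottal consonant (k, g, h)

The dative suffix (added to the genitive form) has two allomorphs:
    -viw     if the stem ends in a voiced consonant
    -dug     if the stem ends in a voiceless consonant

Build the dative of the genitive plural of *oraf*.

orafnekopdug

*oraf*: final sound = /f/, a voiceless consonant → -nek → *orafnek*.
The plural form *orafnek*: final consonant = /k/, velar/glottal → -op → *orafnekop*.
The final consonant of the genitive form *orafnekop* is /p/, which is voiceless, so the dative suffix is -dug, giving *orafnekopdug*.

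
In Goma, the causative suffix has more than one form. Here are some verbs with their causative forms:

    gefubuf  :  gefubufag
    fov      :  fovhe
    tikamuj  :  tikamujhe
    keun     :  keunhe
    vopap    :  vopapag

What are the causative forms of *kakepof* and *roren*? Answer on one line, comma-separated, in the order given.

The pattern is voicing of the final consonant: -ag when the stem ends in a voiceless consonant (*gefubuf*, *vopap*); -he when the stem ends in a voiced consonant (*fov*, *tikamuj*, *keun*).
*kakepof* — final consonant /f/ (voiceless) → -ag → *kakepofag*.
The final consonant of *roren* is /n/, which is voiced, so the suffix is -he, giving *rorenhe*.

kakepofag, rorenhe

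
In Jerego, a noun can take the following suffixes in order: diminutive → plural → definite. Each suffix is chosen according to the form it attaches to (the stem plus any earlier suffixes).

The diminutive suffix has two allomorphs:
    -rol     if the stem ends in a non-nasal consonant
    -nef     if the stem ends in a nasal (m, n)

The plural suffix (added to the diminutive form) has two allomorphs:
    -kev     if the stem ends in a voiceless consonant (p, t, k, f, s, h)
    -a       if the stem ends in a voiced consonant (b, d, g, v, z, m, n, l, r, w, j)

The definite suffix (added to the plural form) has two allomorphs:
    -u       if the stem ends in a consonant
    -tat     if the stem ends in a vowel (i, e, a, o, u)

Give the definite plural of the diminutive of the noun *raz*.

razrolatat

Since the final consonant of *raz* is /z/ (non-nasal), it takes -rol, giving *razrol*.
The diminutive form *razrol* — final consonant /l/ (voiced) → -a → *razrola*.
Since the final sound of the plural form *razrola* is /a/ (a vowel), it takes -tat, giving *razrolatat*.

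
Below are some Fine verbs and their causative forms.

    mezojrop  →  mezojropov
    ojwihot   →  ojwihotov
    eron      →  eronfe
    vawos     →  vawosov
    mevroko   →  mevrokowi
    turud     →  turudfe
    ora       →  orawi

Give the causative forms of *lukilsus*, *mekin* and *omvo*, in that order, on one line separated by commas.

lukilsusov, mekinfe, omvowi

Looking at the final sound of each stem: -ov when the stem ends in a voiceless consonant (*mezojrop*, *ojwihot*, *vawos*); -fe when the stem ends in a voiced consonant (*eron*, *turud*); -wi when the stem ends in a vowel (*mevroko*, *ora*).
*lukilsus* — final sound /s/ (a voiceless consonant) → -ov → *lukilsusov*.
The final sound of *mekin* is /n/, which is a voiced consonant, so the suffix is -fe, giving *mekinfe*.
*omvo* — final sound /o/ (a vowel) → -wi → *omvowi*.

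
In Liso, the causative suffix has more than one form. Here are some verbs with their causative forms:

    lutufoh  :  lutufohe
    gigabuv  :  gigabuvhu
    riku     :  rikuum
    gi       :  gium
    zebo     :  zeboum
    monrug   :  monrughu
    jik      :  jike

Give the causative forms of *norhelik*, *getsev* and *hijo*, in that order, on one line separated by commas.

norhelike, getsevhu, hijoum

The suffix is conditioned by the final sound: -e when the stem ends in a voiceless consonant (*lutufoh*, *jik*); -hu when the stem ends in a voiced consonant (*gigabuv*, *monrug*); -um when the stem ends in a vowel (*riku*, *gi*, *zebo*).
*norhelik*: final sound = /k/, a voiceless consonant → -e → *norhelike*.
The final sound of *getsev* is /v/, which is a voiced consonant, so the suffix is -hu, giving *getsevhu*.
The final sound of *hijo* is /o/, which is a vowel, so the suffix is -um, giving *hijoum*.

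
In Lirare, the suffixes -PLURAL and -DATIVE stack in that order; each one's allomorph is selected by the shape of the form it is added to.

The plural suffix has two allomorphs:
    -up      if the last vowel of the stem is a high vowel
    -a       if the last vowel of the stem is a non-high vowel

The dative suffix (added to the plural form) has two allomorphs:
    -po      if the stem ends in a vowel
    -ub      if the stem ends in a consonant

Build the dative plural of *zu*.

zuupub

*zu* — last vowel /u/ (a high vowel) → -up → *zuup*.
The final sound of the plural form *zuup* is /p/, which is a consonant, so the dative suffix is -ub, giving *zuupub*.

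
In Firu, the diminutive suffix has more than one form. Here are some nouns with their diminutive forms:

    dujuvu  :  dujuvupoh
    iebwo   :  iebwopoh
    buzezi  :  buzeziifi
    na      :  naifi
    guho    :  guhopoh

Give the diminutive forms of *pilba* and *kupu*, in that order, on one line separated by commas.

The pattern is rounding harmony: -poh when the last vowel of the stem is a rounded vowel (*dujuvu*, *iebwo*, *guho*); -ifi when the last vowel of the stem is an unrounded vowel (*buzezi*, *na*).
The last vowel of *pilba* is /a/, which is an unrounded vowel, so the suffix is -ifi, giving *pilbaifi*.
The last vowel of *kupu* is /u/, which is a rounded vowel, so the suffix is -poh, giving *kupupoh*.

pilbaifi, kupupoh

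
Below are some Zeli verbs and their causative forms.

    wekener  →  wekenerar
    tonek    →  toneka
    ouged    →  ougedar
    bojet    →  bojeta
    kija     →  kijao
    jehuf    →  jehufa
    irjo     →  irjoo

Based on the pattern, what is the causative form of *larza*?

larzao

The suffix is conditioned by the final sound: -a when the stem ends in a voiceless consonant (*tonek*, *bojet*, *jehuf*); -ar when the stem ends in a voiced consonant (*wekener*, *ouged*); -o when the stem ends in a vowel (*kija*, *irjo*).
Since the final sound of *larza* is /a/ (a vowel), it takes -o, giving *larzao*.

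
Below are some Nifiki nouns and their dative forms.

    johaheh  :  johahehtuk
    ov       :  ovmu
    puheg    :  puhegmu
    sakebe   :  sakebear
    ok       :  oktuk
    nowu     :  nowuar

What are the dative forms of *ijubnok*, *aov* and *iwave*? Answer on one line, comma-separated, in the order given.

The suffix is conditioned by the final sound: -tuk when the stem ends in a voiceless consonant (*johaheh*, *ok*); -mu when the stem ends in a voiced consonant (*ov*, *puheg*); -ar when the stem ends in a vowel (*sakebe*, *nowu*).
Since the final sound of *ijubnok* is /k/ (a voiceless consonant), it takes -tuk, giving *ijubnoktuk*.
Since the final sound of *aov* is /v/ (a voiced consonant), it takes -mu, giving *aovmu*.
*iwave* — final sound /e/ (a vowel) → -ar → *iwavear*.

ijubnoktuk, aovmu, iwavear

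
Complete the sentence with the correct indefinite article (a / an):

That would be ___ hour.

an

The indefinite article is chosen by the initial *sound* of the following word, not its spelling.
*hour* begins with the sound /aʊ/ (silent h) — a vowel sound.
So the article is *an*: That would be an hour.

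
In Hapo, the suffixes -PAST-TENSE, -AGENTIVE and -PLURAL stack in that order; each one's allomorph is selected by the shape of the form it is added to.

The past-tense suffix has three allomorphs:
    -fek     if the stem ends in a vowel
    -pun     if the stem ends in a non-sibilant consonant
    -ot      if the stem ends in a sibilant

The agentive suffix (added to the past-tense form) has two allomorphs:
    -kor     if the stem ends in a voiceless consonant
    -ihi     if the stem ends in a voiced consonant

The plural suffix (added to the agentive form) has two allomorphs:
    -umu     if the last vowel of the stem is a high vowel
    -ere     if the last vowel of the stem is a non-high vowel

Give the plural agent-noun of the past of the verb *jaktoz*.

jaktozotkorere

Since the final sound of *jaktoz* is /z/ (a sibilant), it takes -ot, giving *jaktozot*.
Since the final consonant of the past-tense form *jaktozot* is /t/ (voiceless), it takes -kor, giving *jaktozotkor*.
The agentive form *jaktozotkor*: last vowel = /o/, a non-high vowel → -ere → *jaktozotkorere*.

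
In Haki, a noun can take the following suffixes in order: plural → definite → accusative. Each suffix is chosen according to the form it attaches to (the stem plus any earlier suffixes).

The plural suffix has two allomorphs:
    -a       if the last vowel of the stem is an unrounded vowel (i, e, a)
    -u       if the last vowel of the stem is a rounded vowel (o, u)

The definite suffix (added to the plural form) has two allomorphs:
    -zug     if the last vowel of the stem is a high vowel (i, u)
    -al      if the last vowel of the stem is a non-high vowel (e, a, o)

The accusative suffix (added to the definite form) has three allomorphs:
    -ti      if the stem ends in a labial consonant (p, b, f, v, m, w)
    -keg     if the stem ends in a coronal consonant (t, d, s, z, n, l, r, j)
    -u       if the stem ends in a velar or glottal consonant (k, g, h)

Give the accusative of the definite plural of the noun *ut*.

utuzugu

Since the last vowel of *ut* is /u/ (a rounded vowel), it takes -u, giving *utu*.
The plural form *utu* — last vowel /u/ (a high vowel) → -zug → *utuzug*.
The definite form *utuzug* — final consonant /g/ (velar/glottal) → -u → *utuzugu*.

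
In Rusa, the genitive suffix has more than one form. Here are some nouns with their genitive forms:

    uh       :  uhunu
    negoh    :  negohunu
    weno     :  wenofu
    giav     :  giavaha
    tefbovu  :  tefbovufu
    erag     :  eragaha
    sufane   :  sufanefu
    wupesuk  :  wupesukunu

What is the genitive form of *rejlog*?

rejlogaha

The pattern is voicing of the final sound: -unu when the stem ends in a voiceless consonant (*uh*, *negoh*, *wupesuk*); -aha when the stem ends in a voiced consonant (*giav*, *erag*); -fu when the stem ends in a vowel (*weno*, *tefbovu*, *sufane*).
*rejlog*: final sound = /g/, a voiced consonant → -aha → *rejlogaha*.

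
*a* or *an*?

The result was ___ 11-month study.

The indefinite article is chosen by the initial *sound* of the following word, not its spelling.
The number *11* is spoken "eleven", beginning with /ɪˈlɛvən/ — a vowel sound.
So the article is *an*: The result was an 11-month study.

an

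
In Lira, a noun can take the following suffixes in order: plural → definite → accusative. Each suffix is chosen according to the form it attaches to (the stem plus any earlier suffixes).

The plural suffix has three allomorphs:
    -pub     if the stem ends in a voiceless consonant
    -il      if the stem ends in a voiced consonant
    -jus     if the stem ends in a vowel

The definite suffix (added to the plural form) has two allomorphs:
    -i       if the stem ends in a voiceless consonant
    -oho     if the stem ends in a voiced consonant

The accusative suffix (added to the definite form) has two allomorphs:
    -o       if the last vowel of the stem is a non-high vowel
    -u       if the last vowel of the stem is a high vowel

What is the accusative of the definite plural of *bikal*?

Since the final sound of *bikal* is /l/ (a voiced consonant), it takes -il, giving *bikalil*.
The plural form *bikalil* — final consonant /l/ (voiced) → -oho → *bikaliloho*.
The definite form *bikaliloho* — last vowel /o/ (a non-high vowel) → -o → *bikalilohoo*.

bikalilohoo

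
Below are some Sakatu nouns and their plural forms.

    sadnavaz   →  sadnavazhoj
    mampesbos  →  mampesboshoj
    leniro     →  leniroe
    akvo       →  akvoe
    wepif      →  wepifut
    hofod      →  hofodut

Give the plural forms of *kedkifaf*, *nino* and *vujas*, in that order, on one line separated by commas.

The alternation tracks the final sound of the stem — -hoj when the stem ends in a sibilant (*sadnavaz*, *mampesbos*); -ut when the stem ends in a non-sibilant consonant (*wepif*, *hofod*); -e when the stem ends in a vowel (*leniro*, *akvo*).
*kedkifaf* — final sound /f/ (a non-sibilant consonant) → -ut → *kedkifafut*.
The final sound of *nino* is /o/, which is a vowel, so the suffix is -e, giving *ninoe*.
Since the final sound of *vujas* is /s/ (a sibilant), it takes -hoj, giving *vujashoj*.

kedkifafut, ninoe, vujashoj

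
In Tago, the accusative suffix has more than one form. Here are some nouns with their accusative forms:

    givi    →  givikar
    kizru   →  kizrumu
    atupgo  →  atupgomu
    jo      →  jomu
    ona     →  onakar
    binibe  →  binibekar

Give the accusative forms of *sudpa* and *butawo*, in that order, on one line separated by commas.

sudpakar, butawomu

The pattern is rounding harmony: -mu when the last vowel of the stem is a rounded vowel (*kizru*, *atupgo*, *jo*); -kar when the last vowel of the stem is an unrounded vowel (*givi*, *ona*, *binibe*).
The last vowel of *sudpa* is /a/, which is an unrounded vowel, so the suffix is -kar, giving *sudpakar*.
*butawo* — last vowel /o/ (a rounded vowel) → -mu → *butawomu*.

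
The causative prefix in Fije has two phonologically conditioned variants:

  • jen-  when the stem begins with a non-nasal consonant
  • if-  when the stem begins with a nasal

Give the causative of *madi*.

ifmadi

*madi*: first consonant = /m/, a nasal → if- → *ifmadi*.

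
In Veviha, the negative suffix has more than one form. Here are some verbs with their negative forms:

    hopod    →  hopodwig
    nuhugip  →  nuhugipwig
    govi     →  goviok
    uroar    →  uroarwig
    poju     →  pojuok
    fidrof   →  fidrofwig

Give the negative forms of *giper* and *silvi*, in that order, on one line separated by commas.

Looking at the final sound of each stem: -wig when the stem ends in a consonant (*hopod*, *nuhugip*, *uroar*, *fidrof*); -ok when the stem ends in a vowel (*govi*, *poju*).
*giper*: final sound = /r/, a consonant → -wig → *giperwig*.
Since the final sound of *silvi* is /i/ (a vowel), it takes -ok, giving *silviok*.

giperwig, silviok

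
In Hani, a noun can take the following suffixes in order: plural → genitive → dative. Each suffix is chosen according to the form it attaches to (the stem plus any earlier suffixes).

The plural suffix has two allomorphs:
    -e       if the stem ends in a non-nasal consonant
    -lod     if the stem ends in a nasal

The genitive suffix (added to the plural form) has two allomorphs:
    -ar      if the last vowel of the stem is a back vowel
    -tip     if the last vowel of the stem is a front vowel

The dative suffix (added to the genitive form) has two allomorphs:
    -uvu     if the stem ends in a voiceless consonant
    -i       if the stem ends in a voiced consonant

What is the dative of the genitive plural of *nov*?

novetipuvu

Since the final consonant of *nov* is /v/ (non-nasal), it takes -e, giving *nove*.
Since the last vowel of the plural form *nove* is /e/ (a front vowel), it takes -tip, giving *novetip*.
The genitive form *novetip*: final consonant = /p/, voiceless → -uvu → *novetipuvu*.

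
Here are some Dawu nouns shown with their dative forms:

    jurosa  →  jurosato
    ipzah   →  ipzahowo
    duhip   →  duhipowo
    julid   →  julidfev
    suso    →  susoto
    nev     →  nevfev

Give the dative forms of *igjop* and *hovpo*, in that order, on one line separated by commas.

igjopowo, hovpoto

The alternation tracks the final sound of the stem — -owo when the stem ends in a voiceless consonant (*ipzah*, *duhip*); -fev when the stem ends in a voiced consonant (*julid*, *nev*); -to when the stem ends in a vowel (*jurosa*, *suso*).
Since the final sound of *igjop* is /p/ (a voiceless consonant), it takes -owo, giving *igjopowo*.
*hovpo*: final sound = /o/, a vowel → -to → *hovpoto*.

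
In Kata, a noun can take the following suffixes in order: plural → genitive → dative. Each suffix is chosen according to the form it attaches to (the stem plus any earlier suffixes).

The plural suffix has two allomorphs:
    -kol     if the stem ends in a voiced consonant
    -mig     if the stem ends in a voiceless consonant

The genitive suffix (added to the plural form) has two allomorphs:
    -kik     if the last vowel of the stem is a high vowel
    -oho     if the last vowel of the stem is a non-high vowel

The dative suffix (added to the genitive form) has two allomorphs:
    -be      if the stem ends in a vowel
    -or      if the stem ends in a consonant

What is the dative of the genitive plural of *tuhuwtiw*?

*tuhuwtiw* — final consonant /w/ (voiced) → -kol → *tuhuwtiwkol*.
The last vowel of the plural form *tuhuwtiwkol* is /o/, which is a non-high vowel, so the genitive suffix is -oho, giving *tuhuwtiwkoloho*.
The genitive form *tuhuwtiwkoloho* — final sound /o/ (a vowel) → -be → *tuhuwtiwkolohobe*.

tuhuwtiwkolohobe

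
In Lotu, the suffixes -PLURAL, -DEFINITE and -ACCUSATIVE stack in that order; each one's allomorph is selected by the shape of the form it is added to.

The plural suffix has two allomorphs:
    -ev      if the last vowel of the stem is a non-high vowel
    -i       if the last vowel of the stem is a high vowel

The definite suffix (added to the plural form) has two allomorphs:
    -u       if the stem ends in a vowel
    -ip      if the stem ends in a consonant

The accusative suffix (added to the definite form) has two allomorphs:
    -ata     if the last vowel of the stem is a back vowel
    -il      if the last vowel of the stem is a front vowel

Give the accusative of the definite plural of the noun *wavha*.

wavhaevipil

The last vowel of *wavha* is /a/, which is a non-high vowel, so the plural suffix is -ev, giving *wavhaev*.
The plural form *wavhaev*: final sound = /v/, a consonant → -ip → *wavhaevip*.
The last vowel of the definite form *wavhaevip* is /i/, which is a front vowel, so the accusative suffix is -il, giving *wavhaevipil*.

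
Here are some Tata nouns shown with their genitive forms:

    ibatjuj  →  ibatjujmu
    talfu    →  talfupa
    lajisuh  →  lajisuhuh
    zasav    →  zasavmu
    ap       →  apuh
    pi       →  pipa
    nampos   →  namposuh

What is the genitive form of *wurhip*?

The suffix is conditioned by the final sound: -uh when the stem ends in a voiceless consonant (*lajisuh*, *ap*, *nampos*); -mu when the stem ends in a voiced consonant (*ibatjuj*, *zasav*); -pa when the stem ends in a vowel (*talfu*, *pi*).
*wurhip* — final sound /p/ (a voiceless consonant) → -uh → *wurhipuh*.

wurhipuh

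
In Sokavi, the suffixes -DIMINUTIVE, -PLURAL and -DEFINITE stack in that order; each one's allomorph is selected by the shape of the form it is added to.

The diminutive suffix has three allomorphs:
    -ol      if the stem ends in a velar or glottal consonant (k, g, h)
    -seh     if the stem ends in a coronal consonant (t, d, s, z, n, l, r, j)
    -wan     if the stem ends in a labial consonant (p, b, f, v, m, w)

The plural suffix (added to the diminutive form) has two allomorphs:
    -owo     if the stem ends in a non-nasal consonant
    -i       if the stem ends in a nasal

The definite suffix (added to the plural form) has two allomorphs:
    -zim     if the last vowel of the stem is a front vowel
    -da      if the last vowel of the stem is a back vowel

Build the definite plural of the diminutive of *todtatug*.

todtatugolowoda

Since the final consonant of *todtatug* is /g/ (velar/glottal), it takes -ol, giving *todtatugol*.
Since the final consonant of the diminutive form *todtatugol* is /l/ (non-nasal), it takes -owo, giving *todtatugolowo*.
The last vowel of the plural form *todtatugolowo* is /o/, which is a back vowel, so the definite suffix is -da, giving *todtatugolowoda*.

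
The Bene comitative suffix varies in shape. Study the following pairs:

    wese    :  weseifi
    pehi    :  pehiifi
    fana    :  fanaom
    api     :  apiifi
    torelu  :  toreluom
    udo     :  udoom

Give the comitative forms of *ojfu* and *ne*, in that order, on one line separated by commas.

Looking at the last vowel of each stem: -ifi when the last vowel of the stem is a front vowel (*wese*, *pehi*, *api*); -om when the last vowel of the stem is a back vowel (*fana*, *torelu*, *udo*).
*ojfu*: last vowel = /u/, a back vowel → -om → *ojfuom*.
The last vowel of *ne* is /e/, which is a front vowel, so the suffix is -ifi, giving *neifi*.

ojfuom, neifi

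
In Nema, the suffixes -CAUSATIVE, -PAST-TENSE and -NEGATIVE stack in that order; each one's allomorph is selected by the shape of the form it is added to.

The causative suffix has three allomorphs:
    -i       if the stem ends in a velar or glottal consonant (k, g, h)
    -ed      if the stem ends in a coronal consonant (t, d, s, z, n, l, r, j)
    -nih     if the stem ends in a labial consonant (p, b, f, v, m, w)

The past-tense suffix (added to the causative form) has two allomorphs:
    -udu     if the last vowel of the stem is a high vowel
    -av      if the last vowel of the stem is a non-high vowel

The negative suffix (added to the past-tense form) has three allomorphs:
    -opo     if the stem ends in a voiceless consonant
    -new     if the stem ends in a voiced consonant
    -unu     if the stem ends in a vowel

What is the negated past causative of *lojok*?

lojokiuduunu

The final consonant of *lojok* is /k/, which is velar/glottal, so the causative suffix is -i, giving *lojoki*.
Since the last vowel of the causative form *lojoki* is /i/ (a high vowel), it takes -udu, giving *lojokiudu*.
Since the final sound of the past-tense form *lojokiudu* is /u/ (a vowel), it takes -unu, giving *lojokiuduunu*.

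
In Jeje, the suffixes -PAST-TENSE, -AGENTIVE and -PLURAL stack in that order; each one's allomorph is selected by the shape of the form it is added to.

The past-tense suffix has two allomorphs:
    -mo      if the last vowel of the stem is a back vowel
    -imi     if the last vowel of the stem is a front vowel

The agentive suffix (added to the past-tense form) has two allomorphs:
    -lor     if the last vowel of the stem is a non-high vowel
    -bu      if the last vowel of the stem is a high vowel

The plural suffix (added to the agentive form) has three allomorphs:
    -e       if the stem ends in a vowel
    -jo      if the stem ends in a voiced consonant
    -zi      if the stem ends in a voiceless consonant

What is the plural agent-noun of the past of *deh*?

*deh*: last vowel = /e/, a front vowel → -imi → *dehimi*.
Since the last vowel of the past-tense form *dehimi* is /i/ (a high vowel), it takes -bu, giving *dehimibu*.
Since the final sound of the agentive form *dehimibu* is /u/ (a vowel), it takes -e, giving *dehimibue*.

dehimibue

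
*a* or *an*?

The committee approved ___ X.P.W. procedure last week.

The indefinite article is chosen by the initial *sound* of the following word, not its spelling.
The initialism *X.P.W.* is read letter by letter; the first letter, X, is pronounced /ɛks/, which begins with a vowel sound.
So the article is *an*: The committee approved an X.P.W. procedure last week.

an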